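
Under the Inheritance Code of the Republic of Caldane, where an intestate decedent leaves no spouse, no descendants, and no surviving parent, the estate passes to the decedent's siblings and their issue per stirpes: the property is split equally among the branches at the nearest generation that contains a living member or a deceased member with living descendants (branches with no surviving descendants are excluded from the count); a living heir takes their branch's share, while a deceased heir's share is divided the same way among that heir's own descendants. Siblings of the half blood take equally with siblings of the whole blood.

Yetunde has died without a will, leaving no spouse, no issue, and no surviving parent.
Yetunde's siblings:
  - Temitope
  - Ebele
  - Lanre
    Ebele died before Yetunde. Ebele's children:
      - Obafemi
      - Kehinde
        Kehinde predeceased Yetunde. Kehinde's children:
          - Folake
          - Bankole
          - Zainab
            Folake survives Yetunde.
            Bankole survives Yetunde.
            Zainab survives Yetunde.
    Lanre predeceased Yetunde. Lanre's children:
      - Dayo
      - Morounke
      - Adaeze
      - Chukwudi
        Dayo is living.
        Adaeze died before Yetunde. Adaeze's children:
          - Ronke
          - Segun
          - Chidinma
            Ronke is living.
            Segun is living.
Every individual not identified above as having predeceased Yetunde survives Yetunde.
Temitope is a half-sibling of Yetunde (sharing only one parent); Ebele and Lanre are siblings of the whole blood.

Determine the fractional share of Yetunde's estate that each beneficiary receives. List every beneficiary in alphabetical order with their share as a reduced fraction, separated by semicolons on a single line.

Bankole 1/18; Chidinma 1/36; Chukwudi 1/12; Dayo 1/12; Folake 1/18; Morounke 1/12; Obafemi 1/6; Ronke 1/36; Segun 1/36; Temitope 1/3; Zainab 1/18

No spouse, descendants, or parent survives, so the estate passes to Yetunde's siblings per stirpes.
Half-blood and whole-blood siblings take equally under the stated rule.
The estate is divided into 3 equal shares of 1/3 among Temitope, Ebele, Lanre.
Temitope is living and takes 1/3.
Ebele predeceased; the 1/3 allotted to Ebele's branch passes to Ebele's issue by representation.
The 1/3 is divided into 2 equal shares of 1/6 among Obafemi, Kehinde.
Obafemi is living and takes 1/6.
Kehinde predeceased; the 1/6 allotted to Kehinde's branch passes to Kehinde's issue by representation.
The 1/6 is divided into 3 equal shares of 1/18 among Folake, Bankole, Zainab.
Folake is living and takes 1/18.
Bankole is living and takes 1/18.
Zainab is living and takes 1/18.
Lanre predeceased; the 1/3 allotted to Lanre's branch passes to Lanre's issue by representation.
The 1/3 is divided into 4 equal shares of 1/12 among Dayo, Morounke, Adaeze, Chukwudi.
Dayo is living and takes 1/12.
Morounke is living and takes 1/12.
Adaeze predeceased; the 1/12 allotted to Adaeze's branch passes to Adaeze's issue by representation.
The 1/12 is divided into 3 equal shares of 1/36 among Ronke, Segun, Chidinma.
Ronke is living and takes 1/36.
Segun is living and takes 1/36.
Chidinma is living and takes 1/36.
Chukwudi is living and takes 1/12.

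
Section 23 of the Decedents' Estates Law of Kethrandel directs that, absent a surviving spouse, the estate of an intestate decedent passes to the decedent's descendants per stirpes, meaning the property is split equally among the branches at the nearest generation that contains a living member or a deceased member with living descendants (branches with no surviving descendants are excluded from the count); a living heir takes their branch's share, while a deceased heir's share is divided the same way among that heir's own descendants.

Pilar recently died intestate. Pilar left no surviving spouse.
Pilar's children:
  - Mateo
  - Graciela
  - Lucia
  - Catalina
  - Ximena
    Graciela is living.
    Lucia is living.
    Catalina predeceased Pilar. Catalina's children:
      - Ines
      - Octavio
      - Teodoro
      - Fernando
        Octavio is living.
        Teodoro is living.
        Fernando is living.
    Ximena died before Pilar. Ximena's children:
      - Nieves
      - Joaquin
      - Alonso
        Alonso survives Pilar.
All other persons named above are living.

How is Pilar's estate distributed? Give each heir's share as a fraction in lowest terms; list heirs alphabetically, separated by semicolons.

There is no surviving spouse, so the entire estate passes to Pilar's descendants per stirpes.
The estate is divided into 5 equal shares of 1/5 among Mateo, Graciela, Lucia, Catalina, Ximena.
Mateo is living and takes 1/5.
Graciela is living and takes 1/5.
Lucia is living and takes 1/5.
Catalina predeceased; the 1/5 allotted to Catalina's branch passes to Catalina's issue by representation.
The 1/5 is divided into 4 equal shares of 1/20 among Ines, Octavio, Teodoro, Fernando.
Ines is living and takes 1/20.
Octavio is living and takes 1/20.
Teodoro is living and takes 1/20.
Fernando is living and takes 1/20.
Ximena predeceased; the 1/5 allotted to Ximena's branch passes to Ximena's issue by representation.
The 1/5 is divided into 3 equal shares of 1/15 among Nieves, Joaquin, Alonso.
Nieves is living and takes 1/15.
Joaquin is living and takes 1/15.
Alonso is living and takes 1/15.

Alonso 1/15; Fernando 1/20; Graciela 1/5; Ines 1/20; Joaquin 1/15; Lucia 1/5; Mateo 1/5; Nieves 1/15; Octavio 1/20; Teodoro 1/20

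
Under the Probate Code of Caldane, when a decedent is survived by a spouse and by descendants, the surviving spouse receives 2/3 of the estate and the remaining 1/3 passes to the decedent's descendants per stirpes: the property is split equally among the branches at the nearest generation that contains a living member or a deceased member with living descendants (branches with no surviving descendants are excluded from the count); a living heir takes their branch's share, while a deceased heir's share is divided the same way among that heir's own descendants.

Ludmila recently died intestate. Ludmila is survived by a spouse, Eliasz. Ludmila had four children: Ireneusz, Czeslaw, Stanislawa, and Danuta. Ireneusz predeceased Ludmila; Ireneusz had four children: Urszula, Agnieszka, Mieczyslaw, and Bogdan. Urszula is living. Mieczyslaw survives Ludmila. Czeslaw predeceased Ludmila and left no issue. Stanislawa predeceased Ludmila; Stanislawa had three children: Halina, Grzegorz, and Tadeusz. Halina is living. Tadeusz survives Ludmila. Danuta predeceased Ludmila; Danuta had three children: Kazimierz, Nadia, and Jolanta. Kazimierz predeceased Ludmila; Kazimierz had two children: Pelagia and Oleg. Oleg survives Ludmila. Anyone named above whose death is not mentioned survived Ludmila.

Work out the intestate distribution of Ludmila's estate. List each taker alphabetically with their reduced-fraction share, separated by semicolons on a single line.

Eliasz, as surviving spouse, takes 2/3.
The remaining 1/3 passes to Ludmila's descendants per stirpes.
Czeslaw left no surviving issue, so that branch lapses and is disregarded.
The 1/3 is divided into 3 equal shares of 1/9 among Ireneusz, Stanislawa, Danuta.
Ireneusz predeceased; the 1/9 allotted to Ireneusz's branch passes to Ireneusz's issue by representation.
The 1/9 is divided into 4 equal shares of 1/36 among Urszula, Agnieszka, Mieczyslaw, Bogdan.
Urszula is living and takes 1/36.
Agnieszka is living and takes 1/36.
Mieczyslaw is living and takes 1/36.
Bogdan is living and takes 1/36.
Stanislawa predeceased; the 1/9 allotted to Stanislawa's branch passes to Stanislawa's issue by representation.
The 1/9 is divided into 3 equal shares of 1/27 among Halina, Grzegorz, Tadeusz.
Halina is living and takes 1/27.
Grzegorz is living and takes 1/27.
Tadeusz is living and takes 1/27.
Danuta predeceased; the 1/9 allotted to Danuta's branch passes to Danuta's issue by representation.
The 1/9 is divided into 3 equal shares of 1/27 among Kazimierz, Nadia, Jolanta.
Kazimierz predeceased; the 1/27 allotted to Kazimierz's branch passes to Kazimierz's issue by representation.
The 1/27 is divided into 2 equal shares of 1/54 among Pelagia, Oleg.
Pelagia is living and takes 1/54.
Oleg is living and takes 1/54.
Nadia is living and takes 1/27.
Jolanta is living and takes 1/27.

Agnieszka 1/36; Bogdan 1/36; Eliasz 2/3; Grzegorz 1/27; Halina 1/27; Jolanta 1/27; Mieczyslaw 1/36; Nadia 1/27; Oleg 1/54; Pelagia 1/54; Tadeusz 1/27; Urszula 1/36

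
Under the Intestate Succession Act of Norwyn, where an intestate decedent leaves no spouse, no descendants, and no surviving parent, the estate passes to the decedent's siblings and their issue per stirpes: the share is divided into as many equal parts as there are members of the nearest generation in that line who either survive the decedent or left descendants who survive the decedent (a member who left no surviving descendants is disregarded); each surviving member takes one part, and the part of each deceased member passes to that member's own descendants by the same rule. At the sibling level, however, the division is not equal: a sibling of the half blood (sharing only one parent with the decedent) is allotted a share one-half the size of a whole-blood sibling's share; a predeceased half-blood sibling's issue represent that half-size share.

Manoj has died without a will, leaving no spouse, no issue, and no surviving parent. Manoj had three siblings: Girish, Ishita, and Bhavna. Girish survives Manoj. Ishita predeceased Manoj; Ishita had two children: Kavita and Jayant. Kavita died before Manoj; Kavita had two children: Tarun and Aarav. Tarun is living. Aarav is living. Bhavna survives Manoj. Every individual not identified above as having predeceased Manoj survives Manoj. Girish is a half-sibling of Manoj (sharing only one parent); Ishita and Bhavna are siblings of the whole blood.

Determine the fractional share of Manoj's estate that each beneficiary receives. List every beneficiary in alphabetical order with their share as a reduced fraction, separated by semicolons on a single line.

Aarav 1/10; Bhavna 2/5; Girish 1/5; Jayant 1/5; Tarun 1/10

No spouse, descendants, or parent survives, so the estate passes to Manoj's siblings per stirpes.
Half-blood siblings count for one-half the weight of whole-blood siblings at the initial division.
Dividing 1 in proportion to weights (total weight 5/2): Girish (weight 1/2) → 1/5; Ishita (weight 1) → 2/5; Bhavna (weight 1) → 2/5.
Girish is living and takes 1/5.
Ishita predeceased; the 2/5 allotted to Ishita's branch passes to Ishita's issue by representation.
The 2/5 is divided into 2 equal shares of 1/5 among Kavita, Jayant.
Kavita predeceased; the 1/5 allotted to Kavita's branch passes to Kavita's issue by representation.
The 1/5 is divided into 2 equal shares of 1/10 among Tarun, Aarav.
Tarun is living and takes 1/10.
Aarav is living and takes 1/10.
Jayant is living and takes 1/5.
Bhavna is living and takes 2/5.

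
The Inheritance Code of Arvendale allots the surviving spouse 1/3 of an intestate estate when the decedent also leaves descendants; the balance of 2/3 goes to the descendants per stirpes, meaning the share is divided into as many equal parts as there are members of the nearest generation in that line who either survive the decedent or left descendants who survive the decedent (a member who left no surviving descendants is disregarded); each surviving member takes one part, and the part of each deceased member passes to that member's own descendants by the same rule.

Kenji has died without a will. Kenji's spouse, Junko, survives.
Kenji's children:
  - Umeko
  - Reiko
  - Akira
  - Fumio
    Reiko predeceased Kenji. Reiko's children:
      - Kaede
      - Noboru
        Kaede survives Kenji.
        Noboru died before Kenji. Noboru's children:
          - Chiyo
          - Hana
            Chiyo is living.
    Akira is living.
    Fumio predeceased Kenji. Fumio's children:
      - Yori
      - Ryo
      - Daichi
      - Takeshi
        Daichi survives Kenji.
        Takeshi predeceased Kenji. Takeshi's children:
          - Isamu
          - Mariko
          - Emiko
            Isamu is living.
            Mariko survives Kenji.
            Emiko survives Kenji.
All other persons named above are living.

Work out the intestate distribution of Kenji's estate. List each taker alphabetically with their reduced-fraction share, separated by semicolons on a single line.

Junko, as surviving spouse, takes 1/3.
The remaining 2/3 passes to Kenji's descendants per stirpes.
The 2/3 is divided into 4 equal shares of 1/6 among Umeko, Reiko, Akira, Fumio.
Umeko is living and takes 1/6.
Reiko predeceased; the 1/6 allotted to Reiko's branch passes to Reiko's issue by representation.
The 1/6 is divided into 2 equal shares of 1/12 among Kaede, Noboru.
Kaede is living and takes 1/12.
Noboru predeceased; the 1/12 allotted to Noboru's branch passes to Noboru's issue by representation.
The 1/12 is divided into 2 equal shares of 1/24 among Chiyo, Hana.
Chiyo is living and takes 1/24.
Hana is living and takes 1/24.
Akira is living and takes 1/6.
Fumio predeceased; the 1/6 allotted to Fumio's branch passes to Fumio's issue by representation.
The 1/6 is divided into 4 equal shares of 1/24 among Yori, Ryo, Daichi, Takeshi.
Yori is living and takes 1/24.
Ryo is living and takes 1/24.
Daichi is living and takes 1/24.
Takeshi predeceased; the 1/24 allotted to Takeshi's branch passes to Takeshi's issue by representation.
The 1/24 is divided into 3 equal shares of 1/72 among Isamu, Mariko, Emiko.
Isamu is living and takes 1/72.
Mariko is living and takes 1/72.
Emiko is living and takes 1/72.

Akira 1/6; Chiyo 1/24; Daichi 1/24; Emiko 1/72; Hana 1/24; Isamu 1/72; Junko 1/3; Kaede 1/12; Mariko 1/72; Ryo 1/24; Umeko 1/6; Yori 1/24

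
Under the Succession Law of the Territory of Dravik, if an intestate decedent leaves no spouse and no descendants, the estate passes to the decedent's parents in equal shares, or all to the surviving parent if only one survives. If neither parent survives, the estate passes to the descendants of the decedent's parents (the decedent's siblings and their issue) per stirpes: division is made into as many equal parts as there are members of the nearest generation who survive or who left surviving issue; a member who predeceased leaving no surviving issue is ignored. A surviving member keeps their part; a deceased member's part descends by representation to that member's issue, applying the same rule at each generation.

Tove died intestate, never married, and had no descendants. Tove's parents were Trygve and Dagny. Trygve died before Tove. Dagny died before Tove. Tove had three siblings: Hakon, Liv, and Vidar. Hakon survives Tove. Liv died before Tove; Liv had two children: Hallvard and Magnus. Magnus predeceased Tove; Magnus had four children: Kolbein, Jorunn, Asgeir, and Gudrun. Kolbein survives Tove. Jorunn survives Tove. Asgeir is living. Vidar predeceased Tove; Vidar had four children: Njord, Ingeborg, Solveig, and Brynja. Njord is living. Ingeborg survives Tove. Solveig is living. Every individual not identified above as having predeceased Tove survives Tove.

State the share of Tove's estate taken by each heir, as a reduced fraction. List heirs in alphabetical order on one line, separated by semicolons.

Neither parent survives and there are no descendants, so the estate passes to Tove's siblings and their issue per stirpes.
The estate is divided into 3 equal shares of 1/3 among Hakon, Liv, Vidar.
Hakon is living and takes 1/3.
Liv predeceased; the 1/3 allotted to Liv's branch passes to Liv's issue by representation.
The 1/3 is divided into 2 equal shares of 1/6 among Hallvard, Magnus.
Hallvard is living and takes 1/6.
Magnus predeceased; the 1/6 allotted to Magnus's branch passes to Magnus's issue by representation.
The 1/6 is divided into 4 equal shares of 1/24 among Kolbein, Jorunn, Asgeir, Gudrun.
Kolbein is living and takes 1/24.
Jorunn is living and takes 1/24.
Asgeir is living and takes 1/24.
Gudrun is living and takes 1/24.
Vidar predeceased; the 1/3 allotted to Vidar's branch passes to Vidar's issue by representation.
The 1/3 is divided into 4 equal shares of 1/12 among Njord, Ingeborg, Solveig, Brynja.
Njord is living and takes 1/12.
Ingeborg is living and takes 1/12.
Solveig is living and takes 1/12.
Brynja is living and takes 1/12.

Asgeir 1/24; Brynja 1/12; Gudrun 1/24; Hakon 1/3; Hallvard 1/6; Ingeborg 1/12; Jorunn 1/24; Kolbein 1/24; Njord 1/12; Solveig 1/12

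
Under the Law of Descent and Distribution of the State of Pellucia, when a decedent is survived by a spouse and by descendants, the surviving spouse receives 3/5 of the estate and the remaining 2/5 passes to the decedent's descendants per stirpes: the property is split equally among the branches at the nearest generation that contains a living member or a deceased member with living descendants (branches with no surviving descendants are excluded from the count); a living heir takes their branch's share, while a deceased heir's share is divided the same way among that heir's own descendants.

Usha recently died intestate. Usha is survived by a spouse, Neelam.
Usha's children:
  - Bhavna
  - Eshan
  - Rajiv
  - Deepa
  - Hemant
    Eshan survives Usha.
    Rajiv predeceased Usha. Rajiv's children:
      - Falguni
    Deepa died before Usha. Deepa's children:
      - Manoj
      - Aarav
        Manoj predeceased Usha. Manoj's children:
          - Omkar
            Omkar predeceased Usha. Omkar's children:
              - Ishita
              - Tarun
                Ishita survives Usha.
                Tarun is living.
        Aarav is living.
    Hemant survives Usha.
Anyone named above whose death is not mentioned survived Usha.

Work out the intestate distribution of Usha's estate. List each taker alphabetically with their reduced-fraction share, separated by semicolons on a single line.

Aarav 1/25; Bhavna 2/25; Eshan 2/25; Falguni 2/25; Hemant 2/25; Ishita 1/50; Neelam 3/5; Tarun 1/50

Neelam, as surviving spouse, takes 3/5.
The remaining 2/5 passes to Usha's descendants per stirpes.
The 2/5 is divided into 5 equal shares of 2/25 among Bhavna, Eshan, Rajiv, Deepa, Hemant.
Bhavna is living and takes 2/25.
Eshan is living and takes 2/25.
Rajiv predeceased; the 2/25 allotted to Rajiv's branch passes to Rajiv's issue by representation.
Falguni is the sole taker at this level and receives the full 2/25.
Deepa predeceased; the 2/25 allotted to Deepa's branch passes to Deepa's issue by representation.
The 2/25 is divided into 2 equal shares of 1/25 among Manoj, Aarav.
Manoj predeceased; the 1/25 allotted to Manoj's branch passes to Manoj's issue by representation.
Omkar's line is the sole branch at this level, so the full 1/25 passes to Omkar's issue by representation.
The 1/25 is divided into 2 equal shares of 1/50 among Ishita, Tarun.
Ishita is living and takes 1/50.
Tarun is living and takes 1/50.
Aarav is living and takes 1/25.
Hemant is living and takes 2/25.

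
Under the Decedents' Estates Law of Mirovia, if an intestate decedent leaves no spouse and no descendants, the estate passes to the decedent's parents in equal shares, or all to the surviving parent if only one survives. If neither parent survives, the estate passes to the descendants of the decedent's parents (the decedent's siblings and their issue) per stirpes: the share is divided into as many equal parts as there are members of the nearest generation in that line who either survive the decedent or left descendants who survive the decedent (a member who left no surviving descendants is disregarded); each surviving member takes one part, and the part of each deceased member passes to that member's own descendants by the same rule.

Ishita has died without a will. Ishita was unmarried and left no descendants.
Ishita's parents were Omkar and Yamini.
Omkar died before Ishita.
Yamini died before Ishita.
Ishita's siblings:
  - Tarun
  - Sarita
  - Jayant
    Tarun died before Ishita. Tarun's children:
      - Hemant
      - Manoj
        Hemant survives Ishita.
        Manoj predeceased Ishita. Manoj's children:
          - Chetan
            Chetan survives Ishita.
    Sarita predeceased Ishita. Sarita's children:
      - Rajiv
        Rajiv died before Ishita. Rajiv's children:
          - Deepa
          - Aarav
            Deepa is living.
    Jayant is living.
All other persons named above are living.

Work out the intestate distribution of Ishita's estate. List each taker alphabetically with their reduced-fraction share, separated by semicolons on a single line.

Neither parent survives and there are no descendants, so the estate passes to Ishita's siblings and their issue per stirpes.
The estate is divided into 3 equal shares of 1/3 among Tarun, Sarita, Jayant.
Tarun predeceased; the 1/3 allotted to Tarun's branch passes to Tarun's issue by representation.
The 1/3 is divided into 2 equal shares of 1/6 among Hemant, Manoj.
Hemant is living and takes 1/6.
Manoj predeceased; the 1/6 allotted to Manoj's branch passes to Manoj's issue by representation.
Chetan is the sole taker at this level and receives the full 1/6.
Sarita predeceased; the 1/3 allotted to Sarita's branch passes to Sarita's issue by representation.
Rajiv's line is the sole branch at this level, so the full 1/3 passes to Rajiv's issue by representation.
The 1/3 is divided into 2 equal shares of 1/6 among Deepa, Aarav.
Deepa is living and takes 1/6.
Aarav is living and takes 1/6.
Jayant is living and takes 1/3.

Aarav 1/6; Chetan 1/6; Deepa 1/6; Hemant 1/6; Jayant 1/3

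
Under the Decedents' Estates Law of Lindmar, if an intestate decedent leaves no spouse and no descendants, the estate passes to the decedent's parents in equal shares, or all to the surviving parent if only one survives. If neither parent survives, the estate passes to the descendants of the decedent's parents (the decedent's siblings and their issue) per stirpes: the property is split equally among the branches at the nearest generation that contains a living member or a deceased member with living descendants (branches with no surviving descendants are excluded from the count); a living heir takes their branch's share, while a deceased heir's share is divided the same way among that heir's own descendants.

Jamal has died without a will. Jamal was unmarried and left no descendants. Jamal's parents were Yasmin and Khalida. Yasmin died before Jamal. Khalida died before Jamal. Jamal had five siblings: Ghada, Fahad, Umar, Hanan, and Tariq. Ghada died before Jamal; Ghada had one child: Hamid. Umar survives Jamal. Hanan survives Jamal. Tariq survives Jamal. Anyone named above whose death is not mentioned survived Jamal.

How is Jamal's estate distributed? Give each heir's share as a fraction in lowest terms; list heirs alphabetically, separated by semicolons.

Neither parent survives and there are no descendants, so the estate passes to Jamal's siblings and their issue per stirpes.
The estate is divided into 5 equal shares of 1/5 among Ghada, Fahad, Umar, Hanan, Tariq.
Ghada predeceased; the 1/5 allotted to Ghada's branch passes to Ghada's issue by representation.
Hamid is the sole taker at this level and receives the full 1/5.
Fahad is living and takes 1/5.
Umar is living and takes 1/5.
Hanan is living and takes 1/5.
Tariq is living and takes 1/5.

Fahad 1/5; Hamid 1/5; Hanan 1/5; Tariq 1/5; Umar 1/5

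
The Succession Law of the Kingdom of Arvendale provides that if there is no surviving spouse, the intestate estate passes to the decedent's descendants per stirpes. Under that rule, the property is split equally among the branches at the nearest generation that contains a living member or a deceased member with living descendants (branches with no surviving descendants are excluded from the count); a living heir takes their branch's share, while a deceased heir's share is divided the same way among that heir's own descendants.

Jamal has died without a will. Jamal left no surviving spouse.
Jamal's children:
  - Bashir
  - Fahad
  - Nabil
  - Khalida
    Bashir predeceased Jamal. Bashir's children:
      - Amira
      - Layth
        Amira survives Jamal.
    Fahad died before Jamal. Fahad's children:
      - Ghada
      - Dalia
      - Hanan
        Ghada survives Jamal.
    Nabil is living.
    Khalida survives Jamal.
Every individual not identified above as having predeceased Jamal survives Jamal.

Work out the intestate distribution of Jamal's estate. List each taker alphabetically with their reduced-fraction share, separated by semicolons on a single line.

Amira 1/8; Dalia 1/12; Ghada 1/12; Hanan 1/12; Khalida 1/4; Layth 1/8; Nabil 1/4

There is no surviving spouse, so the entire estate passes to Jamal's descendants per stirpes.
The estate is divided into 4 equal shares of 1/4 among Bashir, Fahad, Nabil, Khalida.
Bashir predeceased; the 1/4 allotted to Bashir's branch passes to Bashir's issue by representation.
The 1/4 is divided into 2 equal shares of 1/8 among Amira, Layth.
Amira is living and takes 1/8.
Layth is living and takes 1/8.
Fahad predeceased; the 1/4 allotted to Fahad's branch passes to Fahad's issue by representation.
The 1/4 is divided into 3 equal shares of 1/12 among Ghada, Dalia, Hanan.
Ghada is living and takes 1/12.
Dalia is living and takes 1/12.
Hanan is living and takes 1/12.
Nabil is living and takes 1/4.
Khalida is living and takes 1/4.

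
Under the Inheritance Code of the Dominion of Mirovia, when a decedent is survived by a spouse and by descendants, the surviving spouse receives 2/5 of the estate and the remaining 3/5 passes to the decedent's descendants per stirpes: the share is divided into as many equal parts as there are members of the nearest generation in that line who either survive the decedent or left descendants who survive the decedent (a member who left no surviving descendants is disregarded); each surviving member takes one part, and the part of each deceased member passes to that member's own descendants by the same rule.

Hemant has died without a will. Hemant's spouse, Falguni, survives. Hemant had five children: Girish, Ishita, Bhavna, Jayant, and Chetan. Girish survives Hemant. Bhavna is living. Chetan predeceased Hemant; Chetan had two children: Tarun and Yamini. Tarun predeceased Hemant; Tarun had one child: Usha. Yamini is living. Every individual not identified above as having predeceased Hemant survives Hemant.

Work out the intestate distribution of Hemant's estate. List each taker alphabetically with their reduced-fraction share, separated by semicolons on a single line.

Falguni, as surviving spouse, takes 2/5.
The remaining 3/5 passes to Hemant's descendants per stirpes.
The 3/5 is divided into 5 equal shares of 3/25 among Girish, Ishita, Bhavna, Jayant, Chetan.
Girish is living and takes 3/25.
Ishita is living and takes 3/25.
Bhavna is living and takes 3/25.
Jayant is living and takes 3/25.
Chetan predeceased; the 3/25 allotted to Chetan's branch passes to Chetan's issue by representation.
The 3/25 is divided into 2 equal shares of 3/50 among Tarun, Yamini.
Tarun predeceased; the 3/50 allotted to Tarun's branch passes to Tarun's issue by representation.
Usha is the sole taker at this level and receives the full 3/50.
Yamini is living and takes 3/50.

Bhavna 3/25; Falguni 2/5; Girish 3/25; Ishita 3/25; Jayant 3/25; Usha 3/50; Yamini 3/50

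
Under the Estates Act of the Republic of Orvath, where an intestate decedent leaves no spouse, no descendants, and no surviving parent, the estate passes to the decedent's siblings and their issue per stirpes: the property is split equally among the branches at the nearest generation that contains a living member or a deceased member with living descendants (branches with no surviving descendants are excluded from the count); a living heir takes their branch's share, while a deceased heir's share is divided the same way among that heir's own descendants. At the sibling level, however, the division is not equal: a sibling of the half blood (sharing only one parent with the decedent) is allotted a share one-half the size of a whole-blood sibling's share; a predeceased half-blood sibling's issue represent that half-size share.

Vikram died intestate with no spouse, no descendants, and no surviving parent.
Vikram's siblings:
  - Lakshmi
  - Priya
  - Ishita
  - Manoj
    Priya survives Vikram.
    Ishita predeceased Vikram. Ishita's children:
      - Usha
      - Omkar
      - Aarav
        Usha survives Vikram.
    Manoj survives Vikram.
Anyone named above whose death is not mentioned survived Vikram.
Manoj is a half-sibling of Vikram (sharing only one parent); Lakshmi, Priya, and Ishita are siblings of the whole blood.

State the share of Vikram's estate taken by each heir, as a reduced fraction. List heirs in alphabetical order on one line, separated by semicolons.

Aarav 2/21; Lakshmi 2/7; Manoj 1/7; Omkar 2/21; Priya 2/7; Usha 2/21

No spouse, descendants, or parent survives, so the estate passes to Vikram's siblings per stirpes.
Half-blood siblings count for one-half the weight of whole-blood siblings at the initial division.
Dividing 1 in proportion to weights (total weight 7/2): Lakshmi (weight 1) → 2/7; Priya (weight 1) → 2/7; Ishita (weight 1) → 2/7; Manoj (weight 1/2) → 1/7.
Lakshmi is living and takes 2/7.
Priya is living and takes 2/7.
Ishita predeceased; the 2/7 allotted to Ishita's branch passes to Ishita's issue by representation.
The 2/7 is divided into 3 equal shares of 2/21 among Usha, Omkar, Aarav.
Usha is living and takes 2/21.
Omkar is living and takes 2/21.
Aarav is living and takes 2/21.
Manoj is living and takes 1/7.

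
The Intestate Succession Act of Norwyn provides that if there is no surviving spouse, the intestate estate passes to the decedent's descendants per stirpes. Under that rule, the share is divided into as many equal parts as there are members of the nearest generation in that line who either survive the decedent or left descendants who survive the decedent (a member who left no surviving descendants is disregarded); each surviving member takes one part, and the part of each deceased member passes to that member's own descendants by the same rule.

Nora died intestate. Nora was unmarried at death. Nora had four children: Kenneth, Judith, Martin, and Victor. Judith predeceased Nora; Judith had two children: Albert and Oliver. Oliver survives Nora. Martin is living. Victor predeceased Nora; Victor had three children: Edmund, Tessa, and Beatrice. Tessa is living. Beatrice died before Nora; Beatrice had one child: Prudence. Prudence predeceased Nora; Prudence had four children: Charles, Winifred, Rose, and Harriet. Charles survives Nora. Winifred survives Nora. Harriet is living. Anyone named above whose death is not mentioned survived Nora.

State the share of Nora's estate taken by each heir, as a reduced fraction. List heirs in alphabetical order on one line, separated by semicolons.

There is no surviving spouse, so the entire estate passes to Nora's descendants per stirpes.
The estate is divided into 4 equal shares of 1/4 among Kenneth, Judith, Martin, Victor.
Kenneth is living and takes 1/4.
Judith predeceased; the 1/4 allotted to Judith's branch passes to Judith's issue by representation.
The 1/4 is divided into 2 equal shares of 1/8 among Albert, Oliver.
Albert is living and takes 1/8.
Oliver is living and takes 1/8.
Martin is living and takes 1/4.
Victor predeceased; the 1/4 allotted to Victor's branch passes to Victor's issue by representation.
The 1/4 is divided into 3 equal shares of 1/12 among Edmund, Tessa, Beatrice.
Edmund is living and takes 1/12.
Tessa is living and takes 1/12.
Beatrice predeceased; the 1/12 allotted to Beatrice's branch passes to Beatrice's issue by representation.
Prudence's line is the sole branch at this level, so the full 1/12 passes to Prudence's issue by representation.
The 1/12 is divided into 4 equal shares of 1/48 among Charles, Winifred, Rose, Harriet.
Charles is living and takes 1/48.
Winifred is living and takes 1/48.
Rose is living and takes 1/48.
Harriet is living and takes 1/48.

Albert 1/8; Charles 1/48; Edmund 1/12; Harriet 1/48; Kenneth 1/4; Martin 1/4; Oliver 1/8; Rose 1/48; Tessa 1/12; Winifred 1/48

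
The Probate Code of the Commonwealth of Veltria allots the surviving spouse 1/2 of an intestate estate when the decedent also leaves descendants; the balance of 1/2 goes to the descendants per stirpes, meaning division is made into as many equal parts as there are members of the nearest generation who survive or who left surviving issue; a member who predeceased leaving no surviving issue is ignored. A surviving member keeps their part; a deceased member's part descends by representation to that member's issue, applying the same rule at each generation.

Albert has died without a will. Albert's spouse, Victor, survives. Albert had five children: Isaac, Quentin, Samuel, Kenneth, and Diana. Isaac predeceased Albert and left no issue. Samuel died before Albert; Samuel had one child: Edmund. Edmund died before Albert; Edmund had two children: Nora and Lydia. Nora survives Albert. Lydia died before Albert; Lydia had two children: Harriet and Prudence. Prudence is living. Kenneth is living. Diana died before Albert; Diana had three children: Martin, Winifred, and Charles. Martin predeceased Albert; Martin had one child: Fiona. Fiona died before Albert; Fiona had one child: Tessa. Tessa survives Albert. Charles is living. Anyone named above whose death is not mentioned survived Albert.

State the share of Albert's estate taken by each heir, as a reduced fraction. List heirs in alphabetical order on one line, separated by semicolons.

Victor, as surviving spouse, takes 1/2.
The remaining 1/2 passes to Albert's descendants per stirpes.
Isaac left no surviving issue, so that branch lapses and is disregarded.
The 1/2 is divided into 4 equal shares of 1/8 among Quentin, Samuel, Kenneth, Diana.
Quentin is living and takes 1/8.
Samuel predeceased; the 1/8 allotted to Samuel's branch passes to Samuel's issue by representation.
Edmund's line is the sole branch at this level, so the full 1/8 passes to Edmund's issue by representation.
The 1/8 is divided into 2 equal shares of 1/16 among Nora, Lydia.
Nora is living and takes 1/16.
Lydia predeceased; the 1/16 allotted to Lydia's branch passes to Lydia's issue by representation.
The 1/16 is divided into 2 equal shares of 1/32 among Harriet, Prudence.
Harriet is living and takes 1/32.
Prudence is living and takes 1/32.
Kenneth is living and takes 1/8.
Diana predeceased; the 1/8 allotted to Diana's branch passes to Diana's issue by representation.
The 1/8 is divided into 3 equal shares of 1/24 among Martin, Winifred, Charles.
Martin predeceased; the 1/24 allotted to Martin's branch passes to Martin's issue by representation.
Fiona's line is the sole branch at this level, so the full 1/24 passes to Fiona's issue by representation.
Tessa is the sole taker at this level and receives the full 1/24.
Winifred is living and takes 1/24.
Charles is living and takes 1/24.

Charles 1/24; Harriet 1/32; Kenneth 1/8; Nora 1/16; Prudence 1/32; Quentin 1/8; Tessa 1/24; Victor 1/2; Winifred 1/24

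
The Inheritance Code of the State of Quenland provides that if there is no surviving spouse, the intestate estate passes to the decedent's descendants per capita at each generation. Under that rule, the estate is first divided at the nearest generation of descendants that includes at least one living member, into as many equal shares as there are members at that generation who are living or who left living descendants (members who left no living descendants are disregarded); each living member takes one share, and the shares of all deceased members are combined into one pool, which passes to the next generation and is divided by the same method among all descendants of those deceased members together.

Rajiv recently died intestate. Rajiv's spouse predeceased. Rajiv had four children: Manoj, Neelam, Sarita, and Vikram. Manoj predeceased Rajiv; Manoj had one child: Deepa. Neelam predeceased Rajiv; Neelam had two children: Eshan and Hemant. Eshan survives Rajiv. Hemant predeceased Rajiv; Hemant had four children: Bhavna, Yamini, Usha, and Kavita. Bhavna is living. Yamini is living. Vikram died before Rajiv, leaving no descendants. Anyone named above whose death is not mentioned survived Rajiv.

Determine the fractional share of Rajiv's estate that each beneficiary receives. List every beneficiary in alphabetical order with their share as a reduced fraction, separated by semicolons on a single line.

Bhavna 1/18; Deepa 2/9; Eshan 2/9; Kavita 1/18; Sarita 1/3; Usha 1/18; Yamini 1/18

There is no surviving spouse, so the entire estate passes to Rajiv's descendants per capita at each generation.
At generation 1 (Manoj, Neelam, Sarita) there are 3 shares of (1)/3 = 1/3 each.
Living: Sarita — each takes 1/3.
Deceased: Manoj and Neelam. Their combined 2/3 is pooled and carried to generation 2.
At generation 2 (Deepa, Eshan, Hemant) there are 3 shares of (2/3)/3 = 2/9 each.
Living: Deepa and Eshan — each takes 2/9.
Deceased: Hemant. That 2/9 share is carried to generation 3.
At generation 3 (Bhavna, Yamini, Usha, Kavita) there are 4 shares of (2/9)/4 = 1/18 each.
Living: Bhavna, Yamini, Usha, and Kavita — each takes 1/18.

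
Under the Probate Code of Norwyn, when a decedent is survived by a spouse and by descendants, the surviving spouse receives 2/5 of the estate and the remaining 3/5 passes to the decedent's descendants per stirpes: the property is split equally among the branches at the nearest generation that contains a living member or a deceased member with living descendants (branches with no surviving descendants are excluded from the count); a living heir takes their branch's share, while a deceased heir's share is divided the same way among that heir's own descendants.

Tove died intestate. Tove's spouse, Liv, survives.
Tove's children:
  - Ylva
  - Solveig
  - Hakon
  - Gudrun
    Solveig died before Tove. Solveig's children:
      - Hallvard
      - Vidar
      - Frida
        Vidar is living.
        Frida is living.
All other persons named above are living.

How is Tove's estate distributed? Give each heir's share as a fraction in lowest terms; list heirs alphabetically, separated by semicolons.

Liv, as surviving spouse, takes 2/5.
The remaining 3/5 passes to Tove's descendants per stirpes.
The 3/5 is divided into 4 equal shares of 3/20 among Ylva, Solveig, Hakon, Gudrun.
Ylva is living and takes 3/20.
Solveig predeceased; the 3/20 allotted to Solveig's branch passes to Solveig's issue by representation.
The 3/20 is divided into 3 equal shares of 1/20 among Hallvard, Vidar, Frida.
Hallvard is living and takes 1/20.
Vidar is living and takes 1/20.
Frida is living and takes 1/20.
Hakon is living and takes 3/20.
Gudrun is living and takes 3/20.

Frida 1/20; Gudrun 3/20; Hakon 3/20; Hallvard 1/20; Liv 2/5; Vidar 1/20; Ylva 3/20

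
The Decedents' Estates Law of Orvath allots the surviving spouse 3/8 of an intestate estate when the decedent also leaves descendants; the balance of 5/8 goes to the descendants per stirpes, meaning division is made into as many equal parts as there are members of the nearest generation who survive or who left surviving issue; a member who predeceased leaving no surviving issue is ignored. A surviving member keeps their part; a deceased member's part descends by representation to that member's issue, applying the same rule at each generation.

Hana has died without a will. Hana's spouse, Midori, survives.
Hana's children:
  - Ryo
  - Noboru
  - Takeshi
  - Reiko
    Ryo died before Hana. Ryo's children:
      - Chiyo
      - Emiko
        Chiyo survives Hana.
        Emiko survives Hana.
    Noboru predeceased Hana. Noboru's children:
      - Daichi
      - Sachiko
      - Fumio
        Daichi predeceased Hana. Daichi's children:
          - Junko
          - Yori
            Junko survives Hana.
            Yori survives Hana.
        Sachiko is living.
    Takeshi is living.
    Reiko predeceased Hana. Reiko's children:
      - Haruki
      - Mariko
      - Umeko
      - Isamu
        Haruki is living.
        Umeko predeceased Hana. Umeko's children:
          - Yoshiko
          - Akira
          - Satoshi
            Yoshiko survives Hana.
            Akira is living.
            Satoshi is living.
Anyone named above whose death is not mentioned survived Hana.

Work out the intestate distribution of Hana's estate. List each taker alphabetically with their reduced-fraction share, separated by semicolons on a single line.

Midori, as surviving spouse, takes 3/8.
The remaining 5/8 passes to Hana's descendants per stirpes.
The 5/8 is divided into 4 equal shares of 5/32 among Ryo, Noboru, Takeshi, Reiko.
Ryo predeceased; the 5/32 allotted to Ryo's branch passes to Ryo's issue by representation.
The 5/32 is divided into 2 equal shares of 5/64 among Chiyo, Emiko.
Chiyo is living and takes 5/64.
Emiko is living and takes 5/64.
Noboru predeceased; the 5/32 allotted to Noboru's branch passes to Noboru's issue by representation.
The 5/32 is divided into 3 equal shares of 5/96 among Daichi, Sachiko, Fumio.
Daichi predeceased; the 5/96 allotted to Daichi's branch passes to Daichi's issue by representation.
The 5/96 is divided into 2 equal shares of 5/192 among Junko, Yori.
Junko is living and takes 5/192.
Yori is living and takes 5/192.
Sachiko is living and takes 5/96.
Fumio is living and takes 5/96.
Takeshi is living and takes 5/32.
Reiko predeceased; the 5/32 allotted to Reiko's branch passes to Reiko's issue by representation.
The 5/32 is divided into 4 equal shares of 5/128 among Haruki, Mariko, Umeko, Isamu.
Haruki is living and takes 5/128.
Mariko is living and takes 5/128.
Umeko predeceased; the 5/128 allotted to Umeko's branch passes to Umeko's issue by representation.
The 5/128 is divided into 3 equal shares of 5/384 among Yoshiko, Akira, Satoshi.
Yoshiko is living and takes 5/384.
Akira is living and takes 5/384.
Satoshi is living and takes 5/384.
Isamu is living and takes 5/128.

Akira 5/384; Chiyo 5/64; Emiko 5/64; Fumio 5/96; Haruki 5/128; Isamu 5/128; Junko 5/192; Mariko 5/128; Midori 3/8; Sachiko 5/96; Satoshi 5/384; Takeshi 5/32; Yori 5/192; Yoshiko 5/384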